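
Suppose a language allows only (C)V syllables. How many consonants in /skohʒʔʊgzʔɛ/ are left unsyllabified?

The consonants /s/, /h/, /ʒ/, /g/, /z/ cannot be parsed into a legal (C)V syllable (no codas are permitted; onsets are limited to one consonant).

5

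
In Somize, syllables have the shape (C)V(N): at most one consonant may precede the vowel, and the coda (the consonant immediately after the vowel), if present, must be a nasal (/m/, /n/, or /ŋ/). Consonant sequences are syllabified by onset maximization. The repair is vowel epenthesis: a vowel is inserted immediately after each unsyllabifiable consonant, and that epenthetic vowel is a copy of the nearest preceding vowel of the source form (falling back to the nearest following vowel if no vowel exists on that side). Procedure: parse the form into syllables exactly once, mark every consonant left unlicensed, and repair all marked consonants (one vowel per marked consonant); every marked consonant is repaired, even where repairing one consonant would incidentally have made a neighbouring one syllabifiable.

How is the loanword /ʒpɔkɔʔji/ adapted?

Syllabifying with onset maximization leaves /ʒ/, /ʔ/ stranded (only a nasal (/m/, /n/, or /ŋ/) is licensed in coda position; onsets are limited to one consonant).
Epenthesis after each stranded consonant: /ʒ/ → /ʒɔ/, /ʔ/ → /ʔɔ/.

ʒɔpɔkɔʔɔji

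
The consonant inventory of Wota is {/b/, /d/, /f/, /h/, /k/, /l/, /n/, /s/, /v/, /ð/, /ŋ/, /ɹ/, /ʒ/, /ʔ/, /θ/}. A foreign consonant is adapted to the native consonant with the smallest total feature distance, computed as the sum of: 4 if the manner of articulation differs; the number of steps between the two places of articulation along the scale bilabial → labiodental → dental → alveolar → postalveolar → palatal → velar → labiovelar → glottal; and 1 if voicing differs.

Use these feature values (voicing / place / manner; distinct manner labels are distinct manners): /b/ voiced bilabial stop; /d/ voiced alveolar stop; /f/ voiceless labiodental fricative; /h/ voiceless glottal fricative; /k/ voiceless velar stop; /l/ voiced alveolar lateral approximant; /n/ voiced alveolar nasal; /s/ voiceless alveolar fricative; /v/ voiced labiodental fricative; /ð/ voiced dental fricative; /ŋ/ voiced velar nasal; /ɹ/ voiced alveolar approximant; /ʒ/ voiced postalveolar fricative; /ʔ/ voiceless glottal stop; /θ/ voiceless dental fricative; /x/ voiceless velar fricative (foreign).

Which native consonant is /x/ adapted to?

h

/h/ is closest: same manner (fricative), place distance 2 (velar→glottal), same voicing; total 2. Next closest is /s/ at distance 3.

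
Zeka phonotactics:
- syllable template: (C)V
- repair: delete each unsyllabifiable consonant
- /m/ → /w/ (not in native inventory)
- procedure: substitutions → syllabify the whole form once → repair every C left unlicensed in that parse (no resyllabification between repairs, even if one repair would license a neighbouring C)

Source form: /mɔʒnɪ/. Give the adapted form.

Substitution: /m/ → /w/, giving /wɔʒnɪ/.
Syllabifying with onset maximization leaves /ʒ/ stranded (no codas are permitted; onsets are limited to one consonant).
Deletion applies to /ʒ/.

wɔnɪ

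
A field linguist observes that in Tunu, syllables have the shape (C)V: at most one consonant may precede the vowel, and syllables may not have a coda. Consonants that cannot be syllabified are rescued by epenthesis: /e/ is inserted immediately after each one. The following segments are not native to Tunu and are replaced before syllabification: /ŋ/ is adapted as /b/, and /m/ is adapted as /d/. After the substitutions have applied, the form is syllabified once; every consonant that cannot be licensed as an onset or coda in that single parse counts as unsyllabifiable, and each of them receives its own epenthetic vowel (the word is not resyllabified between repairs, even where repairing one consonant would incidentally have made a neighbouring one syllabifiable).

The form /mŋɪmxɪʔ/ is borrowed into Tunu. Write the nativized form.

debɪdexɪʔe

Substitution: /m/ → /d/, /ŋ/ → /b/, giving /dbɪdxɪʔ/.
Syllabifying with onset maximization leaves /d/, /d/, /ʔ/ stranded (no codas are permitted; onsets are limited to one consonant).
Each unlicensed consonant becomes the onset of a new syllable: /d/ → /de/, /d/ → /de/, /ʔ/ → /ʔe/.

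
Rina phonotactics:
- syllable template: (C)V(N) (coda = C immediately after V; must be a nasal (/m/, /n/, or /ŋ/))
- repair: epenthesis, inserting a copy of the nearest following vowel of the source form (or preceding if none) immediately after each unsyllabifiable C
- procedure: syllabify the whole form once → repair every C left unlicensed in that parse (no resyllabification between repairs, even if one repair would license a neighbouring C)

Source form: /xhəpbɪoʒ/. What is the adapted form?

Syllabifying with onset maximization leaves /x/, /p/, /ʒ/ stranded (only a nasal (/m/, /n/, or /ŋ/) is licensed in coda position; onsets are limited to one consonant).
Epenthesis after each stranded consonant: /x/ → /xə/, /p/ → /pɪ/, /ʒ/ → /ʒo/.

xəhəpɪbɪoʒo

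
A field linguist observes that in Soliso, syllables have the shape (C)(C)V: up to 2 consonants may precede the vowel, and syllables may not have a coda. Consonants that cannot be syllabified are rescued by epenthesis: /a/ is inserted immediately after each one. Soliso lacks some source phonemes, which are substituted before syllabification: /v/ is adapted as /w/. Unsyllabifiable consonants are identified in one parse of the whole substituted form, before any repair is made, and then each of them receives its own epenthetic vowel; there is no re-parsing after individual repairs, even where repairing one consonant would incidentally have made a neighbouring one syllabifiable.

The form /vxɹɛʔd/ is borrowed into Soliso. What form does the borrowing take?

Substitution: /v/ → /w/, giving /wxɹɛʔd/.
Under (C)(C)V, the unsyllabifiable consonants are /w/, /ʔ/, /d/ (no codas are permitted; onsets may contain at most 2 consonants).
Each unlicensed consonant becomes the onset of a new syllable: /w/ → /wa/, /ʔ/ → /ʔa/, /d/ → /da/.

waxɹɛʔada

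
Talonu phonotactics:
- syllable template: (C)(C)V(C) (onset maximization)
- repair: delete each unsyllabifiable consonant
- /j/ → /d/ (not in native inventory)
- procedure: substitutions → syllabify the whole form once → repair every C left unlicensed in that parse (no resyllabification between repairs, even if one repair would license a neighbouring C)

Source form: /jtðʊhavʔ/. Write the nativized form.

Substitution: /j/ → /d/, giving /dtðʊhavʔ/.
Under (C)(C)V(C), the unsyllabifiable consonants are /d/, /ʔ/ (at most one coda consonant is licensed; onsets may contain at most 2 consonants).
Each unlicensed consonant is deleted: /d/, /ʔ/.

tðʊhav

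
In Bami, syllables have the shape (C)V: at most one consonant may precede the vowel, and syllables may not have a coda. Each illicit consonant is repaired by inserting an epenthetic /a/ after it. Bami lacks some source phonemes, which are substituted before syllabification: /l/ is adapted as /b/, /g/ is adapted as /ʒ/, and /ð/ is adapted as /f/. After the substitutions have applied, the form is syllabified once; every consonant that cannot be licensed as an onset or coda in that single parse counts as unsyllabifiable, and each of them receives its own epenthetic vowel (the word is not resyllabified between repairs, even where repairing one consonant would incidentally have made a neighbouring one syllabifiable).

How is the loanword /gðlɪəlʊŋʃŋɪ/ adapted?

ʒafabɪəbʊŋaʃaŋɪ

Substitution: /g/ → /ʒ/, /ð/ → /f/, /l/ → /b/, giving /ʒfbɪəbʊŋʃŋɪ/.
The consonants /ʒ/, /f/, /ŋ/, /ʃ/ cannot be parsed into a legal (C)V syllable (no codas are permitted; onsets are limited to one consonant).
Each unlicensed consonant becomes the onset of a new syllable: /ʒ/ → /ʒa/, /f/ → /fa/, /ŋ/ → /ŋa/, /ʃ/ → /ʃa/.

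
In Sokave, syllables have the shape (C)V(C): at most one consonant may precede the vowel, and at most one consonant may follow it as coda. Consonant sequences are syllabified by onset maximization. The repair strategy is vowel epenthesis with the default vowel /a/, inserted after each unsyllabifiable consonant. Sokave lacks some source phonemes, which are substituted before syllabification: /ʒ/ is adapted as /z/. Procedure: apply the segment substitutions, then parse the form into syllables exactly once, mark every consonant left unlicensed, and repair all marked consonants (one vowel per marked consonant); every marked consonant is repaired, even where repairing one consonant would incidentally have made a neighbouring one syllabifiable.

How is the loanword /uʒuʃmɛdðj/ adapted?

Substitution: /ʒ/ → /z/, giving /uzuʃmɛdðj/.
The consonants /ð/, /j/ cannot be parsed into a legal (C)V(C) syllable (at most one coda consonant is licensed; onsets are limited to one consonant).
Each unlicensed consonant becomes the onset of a new syllable: /ð/ → /ða/, /j/ → /ja/.

uzuʃmɛdðaja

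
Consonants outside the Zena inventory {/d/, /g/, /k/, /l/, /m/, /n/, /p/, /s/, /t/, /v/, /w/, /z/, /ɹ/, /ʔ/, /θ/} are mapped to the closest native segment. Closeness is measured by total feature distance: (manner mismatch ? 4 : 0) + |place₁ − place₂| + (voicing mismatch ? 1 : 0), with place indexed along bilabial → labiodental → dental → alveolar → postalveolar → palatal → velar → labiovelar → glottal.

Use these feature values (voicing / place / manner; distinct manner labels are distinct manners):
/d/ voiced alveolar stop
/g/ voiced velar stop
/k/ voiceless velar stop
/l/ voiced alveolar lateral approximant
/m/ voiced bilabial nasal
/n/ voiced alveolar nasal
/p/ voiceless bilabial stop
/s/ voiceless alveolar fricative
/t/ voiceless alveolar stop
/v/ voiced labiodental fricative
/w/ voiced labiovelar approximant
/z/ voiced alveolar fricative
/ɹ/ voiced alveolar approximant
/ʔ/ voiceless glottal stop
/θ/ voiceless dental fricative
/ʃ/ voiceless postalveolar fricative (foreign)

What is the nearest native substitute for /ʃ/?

/s/ is closest: same manner (fricative), place distance 1 (postalveolar→alveolar), same voicing; total 1. Next closest is /z/ at distance 2.

s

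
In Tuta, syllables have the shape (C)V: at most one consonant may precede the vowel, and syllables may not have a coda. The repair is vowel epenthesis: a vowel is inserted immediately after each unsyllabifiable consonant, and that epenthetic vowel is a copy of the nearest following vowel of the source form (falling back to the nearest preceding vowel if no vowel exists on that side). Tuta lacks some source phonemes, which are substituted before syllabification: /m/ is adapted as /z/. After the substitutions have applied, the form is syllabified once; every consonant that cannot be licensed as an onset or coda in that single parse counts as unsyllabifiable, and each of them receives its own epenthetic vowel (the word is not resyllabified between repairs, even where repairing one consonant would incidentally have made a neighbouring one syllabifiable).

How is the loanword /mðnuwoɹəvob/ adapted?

zuðunuwoɹəvobo

Substitution: /m/ → /z/, giving /zðnuwoɹəvob/.
Under (C)V, the unsyllabifiable consonants are /z/, /ð/, /b/ (no codas are permitted; onsets are limited to one consonant).
Inserting the epenthetic vowel yields /z/ → /zu/, /ð/ → /ðu/, /b/ → /bo/.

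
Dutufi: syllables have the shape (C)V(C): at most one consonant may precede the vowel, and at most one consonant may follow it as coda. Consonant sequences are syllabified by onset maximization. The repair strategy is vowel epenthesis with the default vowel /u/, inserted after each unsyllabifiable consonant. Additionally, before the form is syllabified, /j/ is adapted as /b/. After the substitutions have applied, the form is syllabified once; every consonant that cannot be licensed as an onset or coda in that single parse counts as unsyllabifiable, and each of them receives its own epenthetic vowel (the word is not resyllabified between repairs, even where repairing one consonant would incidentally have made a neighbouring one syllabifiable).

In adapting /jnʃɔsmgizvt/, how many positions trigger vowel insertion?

5

After substitution the input is /bnʃɔsmgizvt/.
The unsyllabifiable consonants are /b/, /n/, /m/, /v/, /t/; each receives one epenthetic vowel.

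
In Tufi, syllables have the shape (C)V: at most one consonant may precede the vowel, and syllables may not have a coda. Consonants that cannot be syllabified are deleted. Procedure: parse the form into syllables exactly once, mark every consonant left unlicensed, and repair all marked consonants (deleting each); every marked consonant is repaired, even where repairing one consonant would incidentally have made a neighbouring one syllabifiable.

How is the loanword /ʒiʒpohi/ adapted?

ʒipohi

Under (C)V, the unsyllabifiable consonants are /ʒ/ (no codas are permitted; onsets are limited to one consonant).
Deletion applies to /ʒ/.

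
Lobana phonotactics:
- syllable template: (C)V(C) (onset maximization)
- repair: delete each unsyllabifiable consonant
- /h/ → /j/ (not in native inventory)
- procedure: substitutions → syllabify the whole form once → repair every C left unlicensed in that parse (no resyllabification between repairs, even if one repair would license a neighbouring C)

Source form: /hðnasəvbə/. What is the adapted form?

Substitution: /h/ → /j/, giving /jðnasəvbə/.
The consonants /j/, /ð/ cannot be parsed into a legal (C)V(C) syllable (at most one coda consonant is licensed; onsets are limited to one consonant).
Each unlicensed consonant is deleted: /j/, /ð/.

nasəvbə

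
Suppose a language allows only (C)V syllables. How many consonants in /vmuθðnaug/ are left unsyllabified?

4

Syllabifying with onset maximization leaves /v/, /θ/, /ð/, /g/ stranded (no codas are permitted; onsets are limited to one consonant).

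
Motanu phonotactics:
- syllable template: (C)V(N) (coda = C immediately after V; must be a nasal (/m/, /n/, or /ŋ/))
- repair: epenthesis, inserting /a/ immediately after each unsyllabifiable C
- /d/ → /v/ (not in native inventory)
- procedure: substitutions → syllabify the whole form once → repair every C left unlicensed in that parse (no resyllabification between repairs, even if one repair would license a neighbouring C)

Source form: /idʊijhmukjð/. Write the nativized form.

ivʊijahamukajaða

Substitution: /d/ → /v/, giving /ivʊijhmukjð/.
Under (C)V(N), the unsyllabifiable consonants are /j/, /h/, /k/, /j/, /ð/ (only a nasal (/m/, /n/, or /ŋ/) is licensed in coda position; onsets are limited to one consonant).
Each unlicensed consonant becomes the onset of a new syllable: /j/ → /ja/, /h/ → /ha/, /k/ → /ka/, /j/ → /ja/, /ð/ → /ða/.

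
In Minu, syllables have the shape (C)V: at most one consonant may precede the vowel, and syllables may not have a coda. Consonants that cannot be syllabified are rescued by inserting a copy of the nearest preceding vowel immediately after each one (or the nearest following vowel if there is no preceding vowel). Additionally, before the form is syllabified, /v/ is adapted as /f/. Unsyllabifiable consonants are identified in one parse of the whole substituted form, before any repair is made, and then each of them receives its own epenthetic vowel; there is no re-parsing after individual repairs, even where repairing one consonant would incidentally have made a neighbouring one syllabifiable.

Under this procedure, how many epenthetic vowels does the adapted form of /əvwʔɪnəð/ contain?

After substitution the input is /əfwʔɪnəð/.
The unsyllabifiable consonants are /f/, /w/, /ð/; each receives one epenthetic vowel.

3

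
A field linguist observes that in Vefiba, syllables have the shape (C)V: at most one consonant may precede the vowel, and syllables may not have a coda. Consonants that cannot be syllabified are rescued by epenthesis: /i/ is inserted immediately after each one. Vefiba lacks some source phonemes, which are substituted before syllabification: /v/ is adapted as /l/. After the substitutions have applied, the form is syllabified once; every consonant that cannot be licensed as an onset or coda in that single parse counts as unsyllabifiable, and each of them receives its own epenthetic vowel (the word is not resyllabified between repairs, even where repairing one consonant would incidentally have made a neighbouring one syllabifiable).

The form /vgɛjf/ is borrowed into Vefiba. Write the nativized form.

Substitution: /v/ → /l/, giving /lgɛjf/.
Syllabifying with onset maximization leaves /l/, /j/, /f/ stranded (no codas are permitted; onsets are limited to one consonant).
Inserting the epenthetic vowel yields /l/ → /li/, /j/ → /ji/, /f/ → /fi/.

ligɛjifi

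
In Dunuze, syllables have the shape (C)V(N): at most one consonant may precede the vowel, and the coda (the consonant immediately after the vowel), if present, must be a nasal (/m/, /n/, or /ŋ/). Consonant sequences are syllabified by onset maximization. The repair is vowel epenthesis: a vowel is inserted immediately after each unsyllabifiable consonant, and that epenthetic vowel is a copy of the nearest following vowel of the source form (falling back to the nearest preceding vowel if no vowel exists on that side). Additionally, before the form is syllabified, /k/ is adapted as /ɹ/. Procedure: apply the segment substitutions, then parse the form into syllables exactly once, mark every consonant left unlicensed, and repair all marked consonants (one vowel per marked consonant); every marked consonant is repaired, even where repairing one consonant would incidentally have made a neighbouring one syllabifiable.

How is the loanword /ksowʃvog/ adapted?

Substitution: /k/ → /ɹ/, giving /ɹsowʃvog/.
Syllabifying with onset maximization leaves /ɹ/, /w/, /ʃ/, /g/ stranded (only a nasal (/m/, /n/, or /ŋ/) is licensed in coda position; onsets are limited to one consonant).
Inserting the epenthetic vowel yields /ɹ/ → /ɹo/, /w/ → /wo/, /ʃ/ → /ʃo/, /g/ → /go/.

ɹosowoʃovogo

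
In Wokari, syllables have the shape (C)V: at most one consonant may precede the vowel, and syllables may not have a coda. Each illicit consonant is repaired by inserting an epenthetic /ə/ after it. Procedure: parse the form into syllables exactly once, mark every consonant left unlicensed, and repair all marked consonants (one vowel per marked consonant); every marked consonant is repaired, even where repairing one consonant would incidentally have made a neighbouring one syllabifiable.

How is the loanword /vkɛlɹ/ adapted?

vəkɛləɹə

Under (C)V, the unsyllabifiable consonants are /v/, /l/, /ɹ/ (no codas are permitted; onsets are limited to one consonant).
Each unlicensed consonant becomes the onset of a new syllable: /v/ → /və/, /l/ → /lə/, /ɹ/ → /ɹə/.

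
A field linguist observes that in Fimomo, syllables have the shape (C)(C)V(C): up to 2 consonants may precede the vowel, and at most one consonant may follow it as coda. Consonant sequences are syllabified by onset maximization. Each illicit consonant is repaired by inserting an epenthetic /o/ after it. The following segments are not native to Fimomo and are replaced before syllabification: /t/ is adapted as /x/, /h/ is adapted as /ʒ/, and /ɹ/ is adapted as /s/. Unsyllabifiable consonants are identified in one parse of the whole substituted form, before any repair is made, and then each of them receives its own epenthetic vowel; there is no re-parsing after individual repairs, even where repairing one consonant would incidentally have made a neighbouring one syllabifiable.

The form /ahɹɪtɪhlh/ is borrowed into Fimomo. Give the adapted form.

Substitution: /h/ → /ʒ/, /ɹ/ → /s/, /t/ → /x/, giving /aʒsɪxɪʒlʒ/.
The consonants /l/, /ʒ/ cannot be parsed into a legal (C)(C)V(C) syllable (at most one coda consonant is licensed; onsets may contain at most 2 consonants).
Epenthesis after each stranded consonant: /l/ → /lo/, /ʒ/ → /ʒo/.

aʒsɪxɪʒloʒo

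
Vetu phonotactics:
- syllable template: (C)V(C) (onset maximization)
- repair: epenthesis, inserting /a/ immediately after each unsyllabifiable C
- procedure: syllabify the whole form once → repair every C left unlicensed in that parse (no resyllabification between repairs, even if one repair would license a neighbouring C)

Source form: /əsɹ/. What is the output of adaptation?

Under (C)V(C), the unsyllabifiable consonants are /ɹ/ (at most one coda consonant is licensed; onsets are limited to one consonant).
Inserting the epenthetic vowel yields /ɹ/ → /ɹa/.

əsɹa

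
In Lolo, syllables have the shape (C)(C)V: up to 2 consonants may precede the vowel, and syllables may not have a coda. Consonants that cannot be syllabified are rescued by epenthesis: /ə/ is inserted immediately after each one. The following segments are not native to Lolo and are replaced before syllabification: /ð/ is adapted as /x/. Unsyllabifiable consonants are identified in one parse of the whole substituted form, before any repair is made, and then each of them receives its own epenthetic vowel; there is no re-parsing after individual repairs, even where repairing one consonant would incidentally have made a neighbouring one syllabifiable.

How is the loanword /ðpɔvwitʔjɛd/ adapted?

Substitution: /ð/ → /x/, giving /xpɔvwitʔjɛd/.
Under (C)(C)V, the unsyllabifiable consonants are /t/, /d/ (no codas are permitted; onsets may contain at most 2 consonants).
Epenthesis after each stranded consonant: /t/ → /tə/, /d/ → /də/.

xpɔvwitəʔjɛdə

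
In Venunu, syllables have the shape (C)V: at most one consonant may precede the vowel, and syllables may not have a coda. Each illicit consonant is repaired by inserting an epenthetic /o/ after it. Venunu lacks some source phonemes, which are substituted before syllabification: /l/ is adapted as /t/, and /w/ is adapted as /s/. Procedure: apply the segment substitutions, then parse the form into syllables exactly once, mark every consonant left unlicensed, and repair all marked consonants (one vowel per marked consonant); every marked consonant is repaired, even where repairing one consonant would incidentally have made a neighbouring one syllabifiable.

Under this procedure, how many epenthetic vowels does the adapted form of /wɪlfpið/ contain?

3

After substitution the input is /sɪtfpið/.
The unsyllabifiable consonants are /t/, /f/, /ð/; each receives one epenthetic vowel.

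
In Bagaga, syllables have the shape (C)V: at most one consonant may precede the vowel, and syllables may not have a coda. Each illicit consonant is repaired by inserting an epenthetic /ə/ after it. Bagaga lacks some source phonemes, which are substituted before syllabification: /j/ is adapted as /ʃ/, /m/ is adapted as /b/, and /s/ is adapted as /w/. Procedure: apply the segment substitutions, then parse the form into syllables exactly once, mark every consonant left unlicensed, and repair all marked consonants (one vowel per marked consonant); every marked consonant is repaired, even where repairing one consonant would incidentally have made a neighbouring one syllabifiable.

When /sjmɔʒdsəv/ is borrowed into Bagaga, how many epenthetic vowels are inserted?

After substitution the input is /wʃbɔʒdwəv/.
The unsyllabifiable consonants are /w/, /ʃ/, /ʒ/, /d/, /v/; each receives one epenthetic vowel.

5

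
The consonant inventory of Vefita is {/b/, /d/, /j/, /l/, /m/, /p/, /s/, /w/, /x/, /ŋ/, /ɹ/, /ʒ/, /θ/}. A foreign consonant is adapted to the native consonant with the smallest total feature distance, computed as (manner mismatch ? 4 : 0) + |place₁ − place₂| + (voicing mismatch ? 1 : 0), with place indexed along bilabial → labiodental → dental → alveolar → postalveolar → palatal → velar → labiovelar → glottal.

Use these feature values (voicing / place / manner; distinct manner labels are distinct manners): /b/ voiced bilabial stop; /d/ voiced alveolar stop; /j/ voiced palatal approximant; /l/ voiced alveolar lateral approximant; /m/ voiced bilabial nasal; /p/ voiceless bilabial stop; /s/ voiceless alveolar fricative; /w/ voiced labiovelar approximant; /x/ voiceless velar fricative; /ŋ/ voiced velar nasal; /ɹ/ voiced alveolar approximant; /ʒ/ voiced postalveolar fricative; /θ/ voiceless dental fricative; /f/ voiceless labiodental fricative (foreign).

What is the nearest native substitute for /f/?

θ

/θ/ is closest: same manner (fricative), place distance 1 (labiodental→dental), same voicing; total 1. Next closest is /s/ at distance 2.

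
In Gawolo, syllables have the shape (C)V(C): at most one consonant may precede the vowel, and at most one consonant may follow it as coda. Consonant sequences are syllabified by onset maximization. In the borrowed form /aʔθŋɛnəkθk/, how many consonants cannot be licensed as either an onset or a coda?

3

Under (C)V(C), the unsyllabifiable consonants are /θ/, /θ/, /k/ (at most one coda consonant is licensed; onsets are limited to one consonant).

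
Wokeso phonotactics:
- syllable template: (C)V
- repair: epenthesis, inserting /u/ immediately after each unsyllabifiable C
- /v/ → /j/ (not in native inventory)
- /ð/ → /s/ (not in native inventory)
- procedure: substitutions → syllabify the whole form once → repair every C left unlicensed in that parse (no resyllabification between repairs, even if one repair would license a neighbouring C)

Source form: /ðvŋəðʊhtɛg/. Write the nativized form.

sujuŋəsʊhutɛgu

Substitution: /ð/ → /s/, /v/ → /j/, giving /sjŋəsʊhtɛg/.
Syllabifying with onset maximization leaves /s/, /j/, /h/, /g/ stranded (no codas are permitted; onsets are limited to one consonant).
Inserting the epenthetic vowel yields /s/ → /su/, /j/ → /ju/, /h/ → /hu/, /g/ → /gu/.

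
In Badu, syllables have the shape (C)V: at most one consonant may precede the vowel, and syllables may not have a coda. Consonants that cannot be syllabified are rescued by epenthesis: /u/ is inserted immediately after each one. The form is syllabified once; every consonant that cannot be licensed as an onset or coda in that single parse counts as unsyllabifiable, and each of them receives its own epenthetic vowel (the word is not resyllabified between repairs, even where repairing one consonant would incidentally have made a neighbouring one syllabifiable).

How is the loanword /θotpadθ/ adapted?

θotupaduθu

Syllabifying with onset maximization leaves /t/, /d/, /θ/ stranded (no codas are permitted; onsets are limited to one consonant).
Epenthesis after each stranded consonant: /t/ → /tu/, /d/ → /du/, /θ/ → /θu/.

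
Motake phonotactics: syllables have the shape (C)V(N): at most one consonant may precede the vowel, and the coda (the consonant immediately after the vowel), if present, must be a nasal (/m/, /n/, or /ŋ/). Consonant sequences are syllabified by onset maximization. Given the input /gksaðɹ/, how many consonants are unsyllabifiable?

The consonants /g/, /k/, /ð/, /ɹ/ cannot be parsed into a legal (C)V(N) syllable (only a nasal (/m/, /n/, or /ŋ/) is licensed in coda position; onsets are limited to one consonant).

4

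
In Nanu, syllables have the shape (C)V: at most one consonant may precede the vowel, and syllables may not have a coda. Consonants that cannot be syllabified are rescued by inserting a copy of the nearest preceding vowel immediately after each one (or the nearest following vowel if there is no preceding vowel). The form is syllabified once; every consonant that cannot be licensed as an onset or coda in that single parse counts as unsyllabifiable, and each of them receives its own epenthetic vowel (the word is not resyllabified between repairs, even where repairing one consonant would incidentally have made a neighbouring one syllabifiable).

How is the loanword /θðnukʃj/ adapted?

θuðunukuʃuju

Syllabifying with onset maximization leaves /θ/, /ð/, /k/, /ʃ/, /j/ stranded (no codas are permitted; onsets are limited to one consonant).
Inserting the epenthetic vowel yields /θ/ → /θu/, /ð/ → /ðu/, /k/ → /ku/, /ʃ/ → /ʃu/, /j/ → /ju/.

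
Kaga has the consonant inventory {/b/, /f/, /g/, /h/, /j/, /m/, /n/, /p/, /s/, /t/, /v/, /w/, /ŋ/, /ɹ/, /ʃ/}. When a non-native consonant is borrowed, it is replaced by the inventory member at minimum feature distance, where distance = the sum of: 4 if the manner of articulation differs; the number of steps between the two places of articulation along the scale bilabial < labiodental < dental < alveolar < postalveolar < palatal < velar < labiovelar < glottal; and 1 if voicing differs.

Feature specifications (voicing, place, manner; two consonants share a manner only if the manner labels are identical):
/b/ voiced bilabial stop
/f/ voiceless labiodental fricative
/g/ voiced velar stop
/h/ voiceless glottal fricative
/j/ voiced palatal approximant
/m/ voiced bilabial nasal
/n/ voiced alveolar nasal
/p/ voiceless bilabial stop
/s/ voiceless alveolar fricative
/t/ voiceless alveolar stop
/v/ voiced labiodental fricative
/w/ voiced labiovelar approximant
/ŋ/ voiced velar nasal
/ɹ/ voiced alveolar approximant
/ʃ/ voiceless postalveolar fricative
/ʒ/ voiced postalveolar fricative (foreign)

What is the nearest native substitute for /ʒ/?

ʃ

/ʃ/ is closest: same manner (fricative), place distance 0 (postalveolar→postalveolar), voicing differs (+1); total 1. Next closest is /s/ at distance 2.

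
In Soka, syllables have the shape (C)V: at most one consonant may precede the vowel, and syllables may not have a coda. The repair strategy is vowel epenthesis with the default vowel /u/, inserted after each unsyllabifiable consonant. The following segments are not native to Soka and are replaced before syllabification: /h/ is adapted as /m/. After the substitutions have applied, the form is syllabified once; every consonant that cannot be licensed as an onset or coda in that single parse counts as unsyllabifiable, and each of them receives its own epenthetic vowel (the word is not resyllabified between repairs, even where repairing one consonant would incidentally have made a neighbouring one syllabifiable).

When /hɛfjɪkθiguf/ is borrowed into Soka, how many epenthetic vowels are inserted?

After substitution the input is /mɛfjɪkθiguf/.
The unsyllabifiable consonants are /f/, /k/, /f/; each receives one epenthetic vowel.

3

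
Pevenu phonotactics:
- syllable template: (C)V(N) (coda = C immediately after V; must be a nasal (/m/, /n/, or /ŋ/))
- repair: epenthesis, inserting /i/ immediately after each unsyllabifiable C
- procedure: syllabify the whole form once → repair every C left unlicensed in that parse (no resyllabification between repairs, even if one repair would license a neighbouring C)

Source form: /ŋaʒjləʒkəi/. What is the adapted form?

ŋaʒijiləʒikəi

The consonants /ʒ/, /j/, /ʒ/ cannot be parsed into a legal (C)V(N) syllable (only a nasal (/m/, /n/, or /ŋ/) is licensed in coda position; onsets are limited to one consonant).
Inserting the epenthetic vowel yields /ʒ/ → /ʒi/, /j/ → /ji/, /ʒ/ → /ʒi/.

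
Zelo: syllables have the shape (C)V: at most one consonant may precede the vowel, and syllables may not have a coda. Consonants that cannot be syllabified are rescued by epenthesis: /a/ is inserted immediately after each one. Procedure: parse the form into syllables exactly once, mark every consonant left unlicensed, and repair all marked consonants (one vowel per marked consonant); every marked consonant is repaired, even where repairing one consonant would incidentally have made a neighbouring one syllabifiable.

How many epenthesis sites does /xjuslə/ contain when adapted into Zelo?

2

The unsyllabifiable consonants are /x/, /s/; each receives one epenthetic vowel.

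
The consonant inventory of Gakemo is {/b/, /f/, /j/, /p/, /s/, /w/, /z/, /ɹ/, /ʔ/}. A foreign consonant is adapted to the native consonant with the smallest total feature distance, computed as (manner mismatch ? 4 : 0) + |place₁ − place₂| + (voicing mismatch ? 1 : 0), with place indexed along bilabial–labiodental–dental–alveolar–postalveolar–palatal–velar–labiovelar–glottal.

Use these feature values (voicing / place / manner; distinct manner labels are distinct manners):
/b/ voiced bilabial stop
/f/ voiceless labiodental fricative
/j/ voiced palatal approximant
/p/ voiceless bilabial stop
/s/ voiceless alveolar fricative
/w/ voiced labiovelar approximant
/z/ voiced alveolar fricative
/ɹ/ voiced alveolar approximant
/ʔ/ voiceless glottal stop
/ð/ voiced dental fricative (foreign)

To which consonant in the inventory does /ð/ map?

/z/ is closest: same manner (fricative), place distance 1 (dental→alveolar), same voicing; total 1. Next closest is /f/ at distance 2.

z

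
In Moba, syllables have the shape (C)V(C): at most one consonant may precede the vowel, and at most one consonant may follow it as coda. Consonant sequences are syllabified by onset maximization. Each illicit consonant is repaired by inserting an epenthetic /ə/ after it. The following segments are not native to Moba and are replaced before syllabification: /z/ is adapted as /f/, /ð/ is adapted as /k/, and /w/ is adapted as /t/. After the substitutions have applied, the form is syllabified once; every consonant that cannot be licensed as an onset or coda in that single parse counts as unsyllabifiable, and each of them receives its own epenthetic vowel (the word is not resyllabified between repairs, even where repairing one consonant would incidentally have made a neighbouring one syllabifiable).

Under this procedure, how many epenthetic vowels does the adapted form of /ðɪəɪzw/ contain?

After substitution the input is /kɪəɪft/.
The unsyllabifiable consonants are /t/; each receives one epenthetic vowel.

1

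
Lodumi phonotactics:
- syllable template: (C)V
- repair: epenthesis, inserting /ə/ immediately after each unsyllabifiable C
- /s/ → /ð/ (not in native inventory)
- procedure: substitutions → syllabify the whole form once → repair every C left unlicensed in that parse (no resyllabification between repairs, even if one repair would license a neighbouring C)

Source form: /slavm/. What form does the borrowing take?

ðəlavəmə

Substitution: /s/ → /ð/, giving /ðlavm/.
Under (C)V, the unsyllabifiable consonants are /ð/, /v/, /m/ (no codas are permitted; onsets are limited to one consonant).
Inserting the epenthetic vowel yields /ð/ → /ðə/, /v/ → /və/, /m/ → /mə/.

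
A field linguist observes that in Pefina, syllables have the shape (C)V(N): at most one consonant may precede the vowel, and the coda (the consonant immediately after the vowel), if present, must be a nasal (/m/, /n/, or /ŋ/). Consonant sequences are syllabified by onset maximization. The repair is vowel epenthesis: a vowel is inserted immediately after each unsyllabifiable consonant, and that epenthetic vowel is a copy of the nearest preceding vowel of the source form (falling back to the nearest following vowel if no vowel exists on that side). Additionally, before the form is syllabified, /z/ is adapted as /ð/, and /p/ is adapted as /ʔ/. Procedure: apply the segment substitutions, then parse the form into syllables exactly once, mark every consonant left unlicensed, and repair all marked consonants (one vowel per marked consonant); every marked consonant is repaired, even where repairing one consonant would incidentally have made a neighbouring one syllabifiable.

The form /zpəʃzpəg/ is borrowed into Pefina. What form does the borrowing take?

ðəʔəʃəðəʔəgə

Substitution: /z/ → /ð/, /p/ → /ʔ/, giving /ðʔəʃðʔəg/.
The consonants /ð/, /ʃ/, /ð/, /g/ cannot be parsed into a legal (C)V(N) syllable (only a nasal (/m/, /n/, or /ŋ/) is licensed in coda position; onsets are limited to one consonant).
Epenthesis after each stranded consonant: /ð/ → /ðə/, /ʃ/ → /ʃə/, /ð/ → /ðə/, /g/ → /gə/.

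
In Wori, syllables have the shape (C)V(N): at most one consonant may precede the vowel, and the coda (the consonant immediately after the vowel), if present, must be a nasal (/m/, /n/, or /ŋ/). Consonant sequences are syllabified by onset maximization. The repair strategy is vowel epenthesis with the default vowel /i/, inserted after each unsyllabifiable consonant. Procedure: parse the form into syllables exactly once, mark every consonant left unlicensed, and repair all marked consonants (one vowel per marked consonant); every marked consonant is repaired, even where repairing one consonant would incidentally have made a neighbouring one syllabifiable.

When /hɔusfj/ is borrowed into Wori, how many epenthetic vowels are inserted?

The unsyllabifiable consonants are /s/, /f/, /j/; each receives one epenthetic vowel.

3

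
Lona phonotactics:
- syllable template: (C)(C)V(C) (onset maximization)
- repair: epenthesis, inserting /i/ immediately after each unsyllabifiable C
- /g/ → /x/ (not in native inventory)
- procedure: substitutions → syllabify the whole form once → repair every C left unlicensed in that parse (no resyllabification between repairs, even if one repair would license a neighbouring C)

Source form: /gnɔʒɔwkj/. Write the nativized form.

xnɔʒɔwkiji

Substitution: /g/ → /x/, giving /xnɔʒɔwkj/.
Syllabifying with onset maximization leaves /k/, /j/ stranded (at most one coda consonant is licensed; onsets may contain at most 2 consonants).
Inserting the epenthetic vowel yields /k/ → /ki/, /j/ → /ji/.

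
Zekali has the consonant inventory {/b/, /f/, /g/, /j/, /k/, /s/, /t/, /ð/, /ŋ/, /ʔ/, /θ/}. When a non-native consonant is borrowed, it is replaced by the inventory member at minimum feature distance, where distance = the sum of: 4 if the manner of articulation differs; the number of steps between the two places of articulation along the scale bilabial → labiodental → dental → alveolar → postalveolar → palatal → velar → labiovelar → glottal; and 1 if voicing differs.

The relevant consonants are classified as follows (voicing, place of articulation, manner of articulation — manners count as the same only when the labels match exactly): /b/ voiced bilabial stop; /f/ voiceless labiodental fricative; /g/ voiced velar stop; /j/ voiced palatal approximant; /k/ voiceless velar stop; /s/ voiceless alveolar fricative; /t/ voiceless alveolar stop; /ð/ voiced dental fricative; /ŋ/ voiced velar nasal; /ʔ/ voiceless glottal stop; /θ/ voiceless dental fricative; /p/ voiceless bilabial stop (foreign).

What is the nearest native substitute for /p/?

b

/b/ is closest: same manner (stop), place distance 0 (bilabial→bilabial), voicing differs (+1); total 1. Next closest is /t/ at distance 3.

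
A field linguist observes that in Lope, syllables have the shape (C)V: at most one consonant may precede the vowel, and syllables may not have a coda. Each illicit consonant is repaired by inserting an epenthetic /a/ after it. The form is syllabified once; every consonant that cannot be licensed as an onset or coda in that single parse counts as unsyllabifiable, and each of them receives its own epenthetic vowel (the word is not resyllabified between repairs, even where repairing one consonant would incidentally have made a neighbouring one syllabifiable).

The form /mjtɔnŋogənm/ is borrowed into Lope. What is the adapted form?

majatɔnaŋogənama

The consonants /m/, /j/, /n/, /n/, /m/ cannot be parsed into a legal (C)V syllable (no codas are permitted; onsets are limited to one consonant).
Inserting the epenthetic vowel yields /m/ → /ma/, /j/ → /ja/, /n/ → /na/, /n/ → /na/, /m/ → /ma/.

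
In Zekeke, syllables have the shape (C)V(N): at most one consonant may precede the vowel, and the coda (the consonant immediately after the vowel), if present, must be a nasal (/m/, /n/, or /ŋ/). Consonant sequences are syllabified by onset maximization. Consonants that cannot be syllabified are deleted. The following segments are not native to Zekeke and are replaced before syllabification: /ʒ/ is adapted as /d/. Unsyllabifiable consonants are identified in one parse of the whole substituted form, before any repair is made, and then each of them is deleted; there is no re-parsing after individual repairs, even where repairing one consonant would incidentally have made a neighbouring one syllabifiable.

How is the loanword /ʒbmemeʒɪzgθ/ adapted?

memedɪ

Substitution: /ʒ/ → /d/, giving /dbmemedɪzgθ/.
The consonants /d/, /b/, /z/, /g/, /θ/ cannot be parsed into a legal (C)V(N) syllable (only a nasal (/m/, /n/, or /ŋ/) is licensed in coda position; onsets are limited to one consonant).
Each unlicensed consonant is deleted: /d/, /b/, /z/, /g/, /θ/.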